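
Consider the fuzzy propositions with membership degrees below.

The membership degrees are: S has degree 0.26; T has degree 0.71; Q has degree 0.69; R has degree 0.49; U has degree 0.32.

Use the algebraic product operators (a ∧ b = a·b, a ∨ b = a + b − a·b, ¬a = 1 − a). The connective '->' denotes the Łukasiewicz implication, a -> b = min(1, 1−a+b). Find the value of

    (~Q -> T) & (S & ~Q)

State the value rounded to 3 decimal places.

0.081

~Q = 1 − 0.6900 = 0.3100
~Q -> T  [Łukasiewicz: min(1, 1−a+b)] with a=0.3100, b=0.7100 → 1.0000
~Q = 1 − 0.6900 = 0.3100
S & ~Q = a·b on (0.2600, 0.3100) = 0.0806
(~Q -> T) & (S & ~Q) = a·b on (1.0000, 0.0806) = 0.0806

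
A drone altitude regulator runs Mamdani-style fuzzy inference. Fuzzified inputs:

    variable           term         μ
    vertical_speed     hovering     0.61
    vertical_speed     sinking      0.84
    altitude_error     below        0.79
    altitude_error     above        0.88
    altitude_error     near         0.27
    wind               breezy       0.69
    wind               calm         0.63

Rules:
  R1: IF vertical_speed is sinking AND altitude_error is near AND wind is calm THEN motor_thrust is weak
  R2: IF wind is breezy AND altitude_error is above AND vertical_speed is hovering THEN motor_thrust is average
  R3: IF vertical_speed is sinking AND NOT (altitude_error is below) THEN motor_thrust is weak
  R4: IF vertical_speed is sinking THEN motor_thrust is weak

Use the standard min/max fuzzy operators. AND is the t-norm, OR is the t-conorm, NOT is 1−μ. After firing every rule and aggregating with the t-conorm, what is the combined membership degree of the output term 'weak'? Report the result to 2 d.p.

R1: sinking=0.84, near=0.27, calm=0.63; AND[min(a, b)] → w = 0.27
R2: breezy=0.69, above=0.88, hovering=0.61; AND[min(a, b)] → w = 0.61
R3: sinking=0.84, ¬below=1−0.79=0.21; AND[min(a, b)] → w = 0.21
R4: sinking=0.84 → w = 0.84
Rules with consequent 'weak': {R1, R3, R4} → strengths 0.27, 0.21, 0.84
Aggregate via t-conorm [max(a, b)]: 0.84

0.84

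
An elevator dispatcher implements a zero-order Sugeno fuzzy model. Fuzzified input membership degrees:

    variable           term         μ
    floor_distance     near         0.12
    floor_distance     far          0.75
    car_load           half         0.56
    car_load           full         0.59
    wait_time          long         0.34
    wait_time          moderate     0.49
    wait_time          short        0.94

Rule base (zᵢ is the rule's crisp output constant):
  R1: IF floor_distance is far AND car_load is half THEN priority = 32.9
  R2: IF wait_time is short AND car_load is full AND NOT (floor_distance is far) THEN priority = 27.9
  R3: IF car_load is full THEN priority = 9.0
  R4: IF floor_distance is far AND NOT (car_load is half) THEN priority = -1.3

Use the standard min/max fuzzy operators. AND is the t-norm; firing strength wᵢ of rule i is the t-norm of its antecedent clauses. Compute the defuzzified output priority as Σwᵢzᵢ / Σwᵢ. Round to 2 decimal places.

16.38

R1 (z=32.9): far=0.75, half=0.56; AND[min(a, b)] → w = 0.56
R2 (z=27.9): short=0.94, full=0.59, ¬far=1−0.75=0.25; AND[min(a, b)] → w = 0.25
R3 (z=9.0): full=0.59 → w = 0.59
R4 (z=-1.3): far=0.75, ¬half=1−0.56=0.44; AND[min(a, b)] → w = 0.44
Weighted average = (0.56·32.9 + 0.25·27.9 + 0.59·9.0 + 0.44·-1.3) / (0.56 + 0.25 + 0.59 + 0.44)
  = 30.1370 / 1.8400 = 16.38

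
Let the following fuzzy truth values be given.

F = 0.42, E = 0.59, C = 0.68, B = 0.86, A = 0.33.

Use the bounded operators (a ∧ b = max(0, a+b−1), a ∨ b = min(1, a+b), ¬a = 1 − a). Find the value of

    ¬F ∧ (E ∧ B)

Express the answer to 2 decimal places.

¬F = 1 − 0.42 = 0.58
E ∧ B = max(0, a+b−1) on (0.59, 0.86) = 0.45
¬F ∧ (E ∧ B) = max(0, a+b−1) on (0.58, 0.45) = 0.03

0.03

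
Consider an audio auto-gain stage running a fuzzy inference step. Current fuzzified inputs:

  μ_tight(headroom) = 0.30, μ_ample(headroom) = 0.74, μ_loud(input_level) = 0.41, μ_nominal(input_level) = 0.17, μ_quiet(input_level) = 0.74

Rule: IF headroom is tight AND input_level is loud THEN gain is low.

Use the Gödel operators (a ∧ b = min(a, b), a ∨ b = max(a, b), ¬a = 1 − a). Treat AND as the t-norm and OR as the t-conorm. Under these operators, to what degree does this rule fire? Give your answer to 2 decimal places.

firing strength: tight=0.30, loud=0.41; AND[min(a, b)] → w = 0.30

0.30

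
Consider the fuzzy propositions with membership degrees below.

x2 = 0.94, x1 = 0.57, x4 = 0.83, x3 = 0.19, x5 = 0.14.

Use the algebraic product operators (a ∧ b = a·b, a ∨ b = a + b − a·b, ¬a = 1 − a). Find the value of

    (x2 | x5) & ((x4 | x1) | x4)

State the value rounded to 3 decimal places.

x2 | x5 = a + b − a·b on (0.9400, 0.1400) = 0.9484
x4 | x1 = a + b − a·b on (0.8300, 0.5700) = 0.9269
(x4 | x1) | x4 = a + b − a·b on (0.9269, 0.8300) = 0.9876
(x2 | x5) & ((x4 | x1) | x4) = a·b on (0.9484, 0.9876) = 0.9366

0.937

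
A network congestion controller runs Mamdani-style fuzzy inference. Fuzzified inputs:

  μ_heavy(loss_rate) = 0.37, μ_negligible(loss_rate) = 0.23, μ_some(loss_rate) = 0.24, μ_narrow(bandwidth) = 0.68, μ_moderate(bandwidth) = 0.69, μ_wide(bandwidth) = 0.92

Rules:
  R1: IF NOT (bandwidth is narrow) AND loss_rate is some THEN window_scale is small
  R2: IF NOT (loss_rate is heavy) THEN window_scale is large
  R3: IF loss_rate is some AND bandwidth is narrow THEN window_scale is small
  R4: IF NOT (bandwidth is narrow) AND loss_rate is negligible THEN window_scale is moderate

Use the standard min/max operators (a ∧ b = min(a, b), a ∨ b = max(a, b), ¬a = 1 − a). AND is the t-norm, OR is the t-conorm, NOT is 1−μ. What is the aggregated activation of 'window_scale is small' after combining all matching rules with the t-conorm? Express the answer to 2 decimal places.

R1: ¬narrow=1−0.68=0.32, some=0.24; AND[min(a, b)] → w = 0.24
R2: ¬heavy=1−0.37=0.63 → w = 0.63
R3: some=0.24, narrow=0.68; AND[min(a, b)] → w = 0.24
R4: ¬narrow=1−0.68=0.32, negligible=0.23; AND[min(a, b)] → w = 0.23
Rules with consequent 'small': {R1, R3} → strengths 0.24, 0.24
Aggregate via t-conorm [max(a, b)]: 0.24

0.24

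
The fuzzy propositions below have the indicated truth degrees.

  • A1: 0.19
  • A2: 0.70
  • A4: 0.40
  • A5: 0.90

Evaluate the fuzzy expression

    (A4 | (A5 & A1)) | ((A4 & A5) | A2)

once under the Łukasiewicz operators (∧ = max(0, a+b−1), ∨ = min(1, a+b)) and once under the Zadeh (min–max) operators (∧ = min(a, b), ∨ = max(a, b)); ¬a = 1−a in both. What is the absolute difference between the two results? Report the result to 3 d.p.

Under Łukasiewicz:
  A5 & A1 = max(0, a+b−1) on (0.90, 0.19) = 0.09
  A4 | (A5 & A1) = min(1, a+b) on (0.40, 0.09) = 0.49
  A4 & A5 = max(0, a+b−1) on (0.40, 0.90) = 0.30
  (A4 & A5) | A2 = min(1, a+b) on (0.30, 0.70) = 1.00
  (A4 | (A5 & A1)) | ((A4 & A5) | A2) = min(1, a+b) on (0.49, 1.00) = 1.00
  → value = 1.0000
Under Zadeh (min–max):
  A5 & A1 = min(a, b) on (0.90, 0.19) = 0.19
  A4 | (A5 & A1) = max(a, b) on (0.40, 0.19) = 0.40
  A4 & A5 = min(a, b) on (0.40, 0.90) = 0.40
  (A4 & A5) | A2 = max(a, b) on (0.40, 0.70) = 0.70
  (A4 | (A5 & A1)) | ((A4 & A5) | A2) = max(a, b) on (0.40, 0.70) = 0.70
  → value = 0.7000
|1.0000 − 0.7000| = 0.300

0.300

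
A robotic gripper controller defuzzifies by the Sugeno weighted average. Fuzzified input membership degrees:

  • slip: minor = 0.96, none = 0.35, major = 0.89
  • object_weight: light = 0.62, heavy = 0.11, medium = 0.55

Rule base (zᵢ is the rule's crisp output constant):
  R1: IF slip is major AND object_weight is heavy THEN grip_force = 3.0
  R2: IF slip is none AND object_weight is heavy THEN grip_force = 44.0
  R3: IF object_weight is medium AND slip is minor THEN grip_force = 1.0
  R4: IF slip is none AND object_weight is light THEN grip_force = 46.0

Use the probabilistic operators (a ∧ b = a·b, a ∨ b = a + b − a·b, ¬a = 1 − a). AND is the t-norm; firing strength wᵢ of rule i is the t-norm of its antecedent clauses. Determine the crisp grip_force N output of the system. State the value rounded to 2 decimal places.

R1 (z=3.0): major=0.89, heavy=0.11; AND[a·b] → w = 0.0979
R2 (z=44.0): none=0.35, heavy=0.11; AND[a·b] → w = 0.0385
R3 (z=1.0): medium=0.55, minor=0.96; AND[a·b] → w = 0.5280
R4 (z=46.0): none=0.35, light=0.62; AND[a·b] → w = 0.2170
Weighted average = (0.0979·3.0 + 0.0385·44.0 + 0.5280·1.0 + 0.2170·46.0) / (0.0979 + 0.0385 + 0.5280 + 0.2170)
  = 12.4977 / 0.8814 = 14.18

14.18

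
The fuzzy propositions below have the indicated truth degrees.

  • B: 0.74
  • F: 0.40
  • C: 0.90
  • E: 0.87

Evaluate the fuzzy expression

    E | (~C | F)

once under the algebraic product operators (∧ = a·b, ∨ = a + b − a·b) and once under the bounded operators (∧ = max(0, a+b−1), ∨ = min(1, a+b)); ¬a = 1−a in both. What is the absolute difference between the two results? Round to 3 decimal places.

Under algebraic product:
  ~C = 1 − 0.9000 = 0.1000
  ~C | F = a + b − a·b on (0.1000, 0.4000) = 0.4600
  E | (~C | F) = a + b − a·b on (0.8700, 0.4600) = 0.9298
  → value = 0.9298
Under bounded:
  ~C = 1 − 0.90 = 0.10
  ~C | F = min(1, a+b) on (0.10, 0.40) = 0.50
  E | (~C | F) = min(1, a+b) on (0.87, 0.50) = 1.00
  → value = 1.0000
|0.9298 − 1.0000| = 0.070

0.070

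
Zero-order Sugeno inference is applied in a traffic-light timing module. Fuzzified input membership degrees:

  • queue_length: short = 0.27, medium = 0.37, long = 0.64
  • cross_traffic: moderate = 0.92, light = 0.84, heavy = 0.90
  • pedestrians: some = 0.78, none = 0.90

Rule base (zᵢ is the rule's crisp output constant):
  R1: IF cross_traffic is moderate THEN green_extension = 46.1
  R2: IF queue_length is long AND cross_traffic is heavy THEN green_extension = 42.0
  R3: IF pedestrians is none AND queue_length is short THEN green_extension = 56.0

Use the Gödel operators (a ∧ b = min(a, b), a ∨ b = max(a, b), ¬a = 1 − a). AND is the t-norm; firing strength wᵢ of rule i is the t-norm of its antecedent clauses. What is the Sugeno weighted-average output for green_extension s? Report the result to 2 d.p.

R1 (z=46.1): moderate=0.92 → w = 0.92
R2 (z=42.0): long=0.64, heavy=0.90; AND[min(a, b)] → w = 0.64
R3 (z=56.0): none=0.90, short=0.27; AND[min(a, b)] → w = 0.27
Weighted average = (0.92·46.1 + 0.64·42.0 + 0.27·56.0) / (0.92 + 0.64 + 0.27)
  = 84.4120 / 1.8300 = 46.13

46.13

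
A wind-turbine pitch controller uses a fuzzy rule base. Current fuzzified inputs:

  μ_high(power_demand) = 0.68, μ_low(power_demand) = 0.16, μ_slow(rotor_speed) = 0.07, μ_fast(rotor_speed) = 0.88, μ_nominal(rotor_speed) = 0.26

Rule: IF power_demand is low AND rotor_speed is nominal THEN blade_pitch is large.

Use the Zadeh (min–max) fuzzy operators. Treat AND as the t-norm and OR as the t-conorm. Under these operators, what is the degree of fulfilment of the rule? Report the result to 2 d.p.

0.16

firing strength: low=0.16, nominal=0.26; AND[min(a, b)] → w = 0.16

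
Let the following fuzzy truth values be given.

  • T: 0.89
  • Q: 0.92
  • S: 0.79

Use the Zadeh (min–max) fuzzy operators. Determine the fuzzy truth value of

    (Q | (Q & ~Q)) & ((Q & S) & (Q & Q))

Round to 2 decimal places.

0.79

~Q = 1 − 0.92 = 0.08
Q & ~Q = min(a, b) on (0.92, 0.08) = 0.08
Q | (Q & ~Q) = max(a, b) on (0.92, 0.08) = 0.92
Q & S = min(a, b) on (0.92, 0.79) = 0.79
Q & Q = min(a, b) on (0.92, 0.92) = 0.92
(Q & S) & (Q & Q) = min(a, b) on (0.79, 0.92) = 0.79
(Q | (Q & ~Q)) & ((Q & S) & (Q & Q)) = min(a, b) on (0.92, 0.79) = 0.79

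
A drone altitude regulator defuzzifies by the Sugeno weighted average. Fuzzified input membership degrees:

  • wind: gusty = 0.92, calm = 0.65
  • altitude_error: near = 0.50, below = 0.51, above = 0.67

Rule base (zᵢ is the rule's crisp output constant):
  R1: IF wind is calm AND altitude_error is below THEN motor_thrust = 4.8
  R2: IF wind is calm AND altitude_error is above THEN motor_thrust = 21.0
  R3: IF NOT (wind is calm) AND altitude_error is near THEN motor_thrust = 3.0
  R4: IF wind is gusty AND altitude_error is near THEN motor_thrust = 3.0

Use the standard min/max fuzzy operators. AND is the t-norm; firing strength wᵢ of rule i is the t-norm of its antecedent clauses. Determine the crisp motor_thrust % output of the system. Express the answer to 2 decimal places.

R1 (z=4.8): calm=0.65, below=0.51; AND[min(a, b)] → w = 0.51
R2 (z=21.0): calm=0.65, above=0.67; AND[min(a, b)] → w = 0.65
R3 (z=3.0): ¬calm=1−0.65=0.35, near=0.50; AND[min(a, b)] → w = 0.35
R4 (z=3.0): gusty=0.92, near=0.50; AND[min(a, b)] → w = 0.50
Weighted average = (0.51·4.8 + 0.65·21.0 + 0.35·3.0 + 0.50·3.0) / (0.51 + 0.65 + 0.35 + 0.50)
  = 18.6480 / 2.0100 = 9.28

9.28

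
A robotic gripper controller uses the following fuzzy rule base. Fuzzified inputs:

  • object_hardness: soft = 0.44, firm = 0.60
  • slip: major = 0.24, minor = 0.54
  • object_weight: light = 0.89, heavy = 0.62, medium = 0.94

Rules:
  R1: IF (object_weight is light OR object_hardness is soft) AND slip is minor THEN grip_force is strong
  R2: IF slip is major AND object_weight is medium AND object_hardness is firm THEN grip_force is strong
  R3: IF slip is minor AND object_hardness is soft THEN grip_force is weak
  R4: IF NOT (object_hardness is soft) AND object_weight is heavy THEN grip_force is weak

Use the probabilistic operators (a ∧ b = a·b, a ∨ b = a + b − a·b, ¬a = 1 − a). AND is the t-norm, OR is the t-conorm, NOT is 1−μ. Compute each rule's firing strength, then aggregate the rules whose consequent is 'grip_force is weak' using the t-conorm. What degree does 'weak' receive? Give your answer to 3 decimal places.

R1: (light=0.89 OR soft=0.44) = 0.9384; AND[a·b] with minor=0.54 → w = 0.5067
R2: major=0.24, medium=0.94, firm=0.60; AND[a·b] → w = 0.1354
R3: minor=0.54, soft=0.44; AND[a·b] → w = 0.2376
R4: ¬soft=1−0.44=0.56, heavy=0.62; AND[a·b] → w = 0.3472
Rules with consequent 'weak': {R3, R4} → strengths 0.2376, 0.3472
Aggregate via t-conorm [a + b − a·b]: 0.5023

0.502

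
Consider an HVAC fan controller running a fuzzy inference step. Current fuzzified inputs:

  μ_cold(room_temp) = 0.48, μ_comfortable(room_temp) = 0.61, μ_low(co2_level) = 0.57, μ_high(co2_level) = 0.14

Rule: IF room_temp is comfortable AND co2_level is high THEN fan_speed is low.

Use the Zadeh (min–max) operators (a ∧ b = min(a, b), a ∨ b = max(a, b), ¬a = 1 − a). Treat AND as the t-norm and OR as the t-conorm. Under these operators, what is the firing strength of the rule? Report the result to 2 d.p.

0.14

firing strength: comfortable=0.61, high=0.14; AND[min(a, b)] → w = 0.14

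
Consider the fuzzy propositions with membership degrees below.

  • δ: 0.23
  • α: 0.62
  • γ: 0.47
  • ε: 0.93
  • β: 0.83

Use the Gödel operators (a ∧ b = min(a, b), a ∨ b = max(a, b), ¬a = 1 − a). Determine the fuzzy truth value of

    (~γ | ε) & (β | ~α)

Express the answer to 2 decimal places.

~γ = 1 − 0.47 = 0.53
~γ | ε = max(a, b) on (0.53, 0.93) = 0.93
~α = 1 − 0.62 = 0.38
β | ~α = max(a, b) on (0.83, 0.38) = 0.83
(~γ | ε) & (β | ~α) = min(a, b) on (0.93, 0.83) = 0.83

0.83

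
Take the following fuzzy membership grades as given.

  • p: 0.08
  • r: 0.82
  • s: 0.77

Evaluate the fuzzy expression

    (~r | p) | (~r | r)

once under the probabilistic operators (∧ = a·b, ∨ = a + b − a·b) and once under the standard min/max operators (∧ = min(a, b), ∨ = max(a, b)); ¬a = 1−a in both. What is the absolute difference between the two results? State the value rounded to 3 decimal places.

Under probabilistic:
  ~r = 1 − 0.8200 = 0.1800
  ~r | p = a + b − a·b on (0.1800, 0.0800) = 0.2456
  ~r = 1 − 0.8200 = 0.1800
  ~r | r = a + b − a·b on (0.1800, 0.8200) = 0.8524
  (~r | p) | (~r | r) = a + b − a·b on (0.2456, 0.8524) = 0.8887
  → value = 0.8887
Under standard min/max:
  ~r = 1 − 0.82 = 0.18
  ~r | p = max(a, b) on (0.18, 0.08) = 0.18
  ~r = 1 − 0.82 = 0.18
  ~r | r = max(a, b) on (0.18, 0.82) = 0.82
  (~r | p) | (~r | r) = max(a, b) on (0.18, 0.82) = 0.82
  → value = 0.8200
|0.8887 − 0.8200| = 0.069

0.069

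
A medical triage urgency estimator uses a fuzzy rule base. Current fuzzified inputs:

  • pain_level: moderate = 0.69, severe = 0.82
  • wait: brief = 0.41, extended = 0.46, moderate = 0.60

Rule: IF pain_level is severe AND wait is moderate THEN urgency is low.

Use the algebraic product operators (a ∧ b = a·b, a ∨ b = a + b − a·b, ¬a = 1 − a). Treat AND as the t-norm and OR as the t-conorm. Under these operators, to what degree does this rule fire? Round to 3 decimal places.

0.492

firing strength: severe=0.82, moderate=0.60; AND[a·b] → w = 0.4920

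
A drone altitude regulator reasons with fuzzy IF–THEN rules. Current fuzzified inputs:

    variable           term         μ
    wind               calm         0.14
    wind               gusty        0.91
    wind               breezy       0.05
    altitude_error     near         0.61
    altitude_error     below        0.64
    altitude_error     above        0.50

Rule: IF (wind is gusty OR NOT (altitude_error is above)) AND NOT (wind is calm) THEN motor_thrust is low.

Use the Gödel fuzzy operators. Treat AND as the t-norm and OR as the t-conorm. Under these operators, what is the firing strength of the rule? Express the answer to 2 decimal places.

firing strength: (gusty=0.91 OR ¬above=1−0.50=0.50) = 0.91; AND[min(a, b)] with ¬calm=1−0.14=0.86 → w = 0.86

0.86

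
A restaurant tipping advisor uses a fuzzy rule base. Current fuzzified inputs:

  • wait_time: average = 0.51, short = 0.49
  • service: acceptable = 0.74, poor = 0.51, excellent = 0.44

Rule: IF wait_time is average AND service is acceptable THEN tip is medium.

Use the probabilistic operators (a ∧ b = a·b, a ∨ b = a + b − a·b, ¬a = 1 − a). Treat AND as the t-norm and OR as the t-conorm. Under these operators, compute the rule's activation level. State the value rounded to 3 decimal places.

0.377

firing strength: average=0.51, acceptable=0.74; AND[a·b] → w = 0.3774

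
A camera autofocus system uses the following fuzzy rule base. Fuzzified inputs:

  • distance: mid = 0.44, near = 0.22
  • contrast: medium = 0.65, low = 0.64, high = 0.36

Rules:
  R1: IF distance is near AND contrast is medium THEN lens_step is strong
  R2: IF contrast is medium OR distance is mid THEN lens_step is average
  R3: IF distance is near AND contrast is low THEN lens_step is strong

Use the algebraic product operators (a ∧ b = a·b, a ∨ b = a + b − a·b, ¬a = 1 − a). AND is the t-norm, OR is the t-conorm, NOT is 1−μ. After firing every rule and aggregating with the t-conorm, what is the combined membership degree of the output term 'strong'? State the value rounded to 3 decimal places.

R1: near=0.22, medium=0.65; AND[a·b] → w = 0.1430
R2: medium=0.65, mid=0.44; OR[a + b − a·b] → w = 0.8040
R3: near=0.22, low=0.64; AND[a·b] → w = 0.1408
Rules with consequent 'strong': {R1, R3} → strengths 0.1430, 0.1408
Aggregate via t-conorm [a + b − a·b]: 0.2637

0.264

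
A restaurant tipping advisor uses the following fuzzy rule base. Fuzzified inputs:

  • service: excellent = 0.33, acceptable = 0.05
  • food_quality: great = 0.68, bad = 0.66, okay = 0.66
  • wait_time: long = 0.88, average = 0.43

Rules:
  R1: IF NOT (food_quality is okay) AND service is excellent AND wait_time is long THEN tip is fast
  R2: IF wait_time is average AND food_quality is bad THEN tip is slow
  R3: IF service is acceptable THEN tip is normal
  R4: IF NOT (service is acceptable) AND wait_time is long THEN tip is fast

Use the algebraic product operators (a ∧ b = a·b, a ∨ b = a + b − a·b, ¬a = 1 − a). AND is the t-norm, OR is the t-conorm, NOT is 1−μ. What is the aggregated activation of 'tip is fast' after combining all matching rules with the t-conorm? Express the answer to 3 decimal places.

0.852

R1: ¬okay=1−0.66=0.34, excellent=0.33, long=0.88; AND[a·b] → w = 0.0987
R2: average=0.43, bad=0.66; AND[a·b] → w = 0.2838
R3: acceptable=0.05 → w = 0.0500
R4: ¬acceptable=1−0.05=0.95, long=0.88; AND[a·b] → w = 0.8360
Rules with consequent 'fast': {R1, R4} → strengths 0.0987, 0.8360
Aggregate via t-conorm [a + b − a·b]: 0.8522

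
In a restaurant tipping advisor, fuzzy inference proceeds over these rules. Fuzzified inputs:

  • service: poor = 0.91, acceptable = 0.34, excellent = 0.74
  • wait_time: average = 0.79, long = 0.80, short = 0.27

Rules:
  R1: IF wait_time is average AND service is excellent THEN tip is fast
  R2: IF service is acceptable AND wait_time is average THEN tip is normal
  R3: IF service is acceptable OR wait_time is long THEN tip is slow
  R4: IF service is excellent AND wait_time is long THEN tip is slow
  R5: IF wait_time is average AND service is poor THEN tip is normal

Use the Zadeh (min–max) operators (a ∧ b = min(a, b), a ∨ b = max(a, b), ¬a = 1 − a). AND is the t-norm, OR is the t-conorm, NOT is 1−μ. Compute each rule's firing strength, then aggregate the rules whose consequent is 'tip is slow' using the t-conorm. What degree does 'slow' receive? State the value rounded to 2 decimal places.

R1: average=0.79, excellent=0.74; AND[min(a, b)] → w = 0.74
R2: acceptable=0.34, average=0.79; AND[min(a, b)] → w = 0.34
R3: acceptable=0.34, long=0.80; OR[max(a, b)] → w = 0.80
R4: excellent=0.74, long=0.80; AND[min(a, b)] → w = 0.74
R5: average=0.79, poor=0.91; AND[min(a, b)] → w = 0.79
Rules with consequent 'slow': {R3, R4} → strengths 0.80, 0.74
Aggregate via t-conorm [max(a, b)]: 0.80

0.80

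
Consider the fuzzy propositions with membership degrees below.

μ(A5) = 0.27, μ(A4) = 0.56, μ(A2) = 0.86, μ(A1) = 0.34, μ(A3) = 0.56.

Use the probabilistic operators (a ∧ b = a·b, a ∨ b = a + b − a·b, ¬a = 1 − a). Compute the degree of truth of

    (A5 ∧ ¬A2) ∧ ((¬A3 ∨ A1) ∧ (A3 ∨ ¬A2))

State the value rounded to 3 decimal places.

¬A2 = 1 − 0.8600 = 0.1400
A5 ∧ ¬A2 = a·b on (0.2700, 0.1400) = 0.0378
¬A3 = 1 − 0.5600 = 0.4400
¬A3 ∨ A1 = a + b − a·b on (0.4400, 0.3400) = 0.6304
¬A2 = 1 − 0.8600 = 0.1400
A3 ∨ ¬A2 = a + b − a·b on (0.5600, 0.1400) = 0.6216
(¬A3 ∨ A1) ∧ (A3 ∨ ¬A2) = a·b on (0.6304, 0.6216) = 0.3919
(A5 ∧ ¬A2) ∧ ((¬A3 ∨ A1) ∧ (A3 ∨ ¬A2)) = a·b on (0.0378, 0.3919) = 0.0148

0.015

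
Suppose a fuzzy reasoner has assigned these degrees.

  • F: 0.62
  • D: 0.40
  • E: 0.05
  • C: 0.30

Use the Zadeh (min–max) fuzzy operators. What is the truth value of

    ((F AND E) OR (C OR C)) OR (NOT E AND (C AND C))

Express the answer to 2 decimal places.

0.30

F AND E = min(a, b) on (0.62, 0.05) = 0.05
C OR C = max(a, b) on (0.30, 0.30) = 0.30
(F AND E) OR (C OR C) = max(a, b) on (0.05, 0.30) = 0.30
NOT E = 1 − 0.05 = 0.95
C AND C = min(a, b) on (0.30, 0.30) = 0.30
NOT E AND (C AND C) = min(a, b) on (0.95, 0.30) = 0.30
((F AND E) OR (C OR C)) OR (NOT E AND (C AND C)) = max(a, b) on (0.30, 0.30) = 0.30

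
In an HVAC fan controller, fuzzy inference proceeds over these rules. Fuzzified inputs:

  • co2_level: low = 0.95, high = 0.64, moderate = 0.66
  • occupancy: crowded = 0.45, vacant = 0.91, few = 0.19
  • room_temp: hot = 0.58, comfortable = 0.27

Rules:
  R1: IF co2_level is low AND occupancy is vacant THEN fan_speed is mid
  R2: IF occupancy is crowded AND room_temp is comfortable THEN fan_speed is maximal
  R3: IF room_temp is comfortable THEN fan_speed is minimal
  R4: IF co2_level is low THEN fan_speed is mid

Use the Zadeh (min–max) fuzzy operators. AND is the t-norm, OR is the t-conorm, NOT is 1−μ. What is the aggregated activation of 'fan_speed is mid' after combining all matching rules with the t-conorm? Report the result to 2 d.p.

R1: low=0.95, vacant=0.91; AND[min(a, b)] → w = 0.91
R2: crowded=0.45, comfortable=0.27; AND[min(a, b)] → w = 0.27
R3: comfortable=0.27 → w = 0.27
R4: low=0.95 → w = 0.95
Rules with consequent 'mid': {R1, R4} → strengths 0.91, 0.95
Aggregate via t-conorm [max(a, b)]: 0.95

0.95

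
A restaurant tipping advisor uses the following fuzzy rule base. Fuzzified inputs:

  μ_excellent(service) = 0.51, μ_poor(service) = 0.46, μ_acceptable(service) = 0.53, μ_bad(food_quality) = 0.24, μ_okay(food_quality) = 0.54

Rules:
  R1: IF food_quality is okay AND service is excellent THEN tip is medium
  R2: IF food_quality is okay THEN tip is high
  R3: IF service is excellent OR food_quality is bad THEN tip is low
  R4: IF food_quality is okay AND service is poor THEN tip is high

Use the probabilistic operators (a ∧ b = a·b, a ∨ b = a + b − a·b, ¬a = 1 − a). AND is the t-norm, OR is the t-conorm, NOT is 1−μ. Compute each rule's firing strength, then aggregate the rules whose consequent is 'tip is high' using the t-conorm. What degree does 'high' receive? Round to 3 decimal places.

0.654

R1: okay=0.54, excellent=0.51; AND[a·b] → w = 0.2754
R2: okay=0.54 → w = 0.5400
R3: excellent=0.51, bad=0.24; OR[a + b − a·b] → w = 0.6276
R4: okay=0.54, poor=0.46; AND[a·b] → w = 0.2484
Rules with consequent 'high': {R2, R4} → strengths 0.5400, 0.2484
Aggregate via t-conorm [a + b − a·b]: 0.6543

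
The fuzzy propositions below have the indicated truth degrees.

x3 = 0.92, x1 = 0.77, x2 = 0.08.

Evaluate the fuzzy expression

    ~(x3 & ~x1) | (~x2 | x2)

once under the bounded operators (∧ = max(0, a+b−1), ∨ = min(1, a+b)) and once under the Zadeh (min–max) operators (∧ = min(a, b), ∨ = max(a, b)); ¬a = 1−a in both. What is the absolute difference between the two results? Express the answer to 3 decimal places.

0.080

Under bounded:
  ~x1 = 1 − 0.77 = 0.23
  x3 & ~x1 = max(0, a+b−1) on (0.92, 0.23) = 0.15
  ~(x3 & ~x1) = 1 − 0.15 = 0.85
  ~x2 = 1 − 0.08 = 0.92
  ~x2 | x2 = min(1, a+b) on (0.92, 0.08) = 1.00
  ~(x3 & ~x1) | (~x2 | x2) = min(1, a+b) on (0.85, 1.00) = 1.00
  → value = 1.0000
Under Zadeh (min–max):
  ~x1 = 1 − 0.77 = 0.23
  x3 & ~x1 = min(a, b) on (0.92, 0.23) = 0.23
  ~(x3 & ~x1) = 1 − 0.23 = 0.77
  ~x2 = 1 − 0.08 = 0.92
  ~x2 | x2 = max(a, b) on (0.92, 0.08) = 0.92
  ~(x3 & ~x1) | (~x2 | x2) = max(a, b) on (0.77, 0.92) = 0.92
  → value = 0.9200
|1.0000 − 0.9200| = 0.080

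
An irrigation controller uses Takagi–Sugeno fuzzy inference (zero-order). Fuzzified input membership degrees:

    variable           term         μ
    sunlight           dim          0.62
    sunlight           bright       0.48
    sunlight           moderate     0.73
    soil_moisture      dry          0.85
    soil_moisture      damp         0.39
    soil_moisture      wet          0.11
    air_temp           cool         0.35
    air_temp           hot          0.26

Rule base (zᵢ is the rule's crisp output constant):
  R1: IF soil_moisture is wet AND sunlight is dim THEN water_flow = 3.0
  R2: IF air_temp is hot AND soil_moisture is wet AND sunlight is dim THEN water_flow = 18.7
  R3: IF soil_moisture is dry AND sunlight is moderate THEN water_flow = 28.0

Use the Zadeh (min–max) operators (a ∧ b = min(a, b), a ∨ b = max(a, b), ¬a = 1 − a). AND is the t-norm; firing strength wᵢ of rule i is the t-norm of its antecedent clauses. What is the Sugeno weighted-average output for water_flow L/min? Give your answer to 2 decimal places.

R1 (z=3.0): wet=0.11, dim=0.62; AND[min(a, b)] → w = 0.11
R2 (z=18.7): hot=0.26, wet=0.11, dim=0.62; AND[min(a, b)] → w = 0.11
R3 (z=28.0): dry=0.85, moderate=0.73; AND[min(a, b)] → w = 0.73
Weighted average = (0.11·3.0 + 0.11·18.7 + 0.73·28.0) / (0.11 + 0.11 + 0.73)
  = 22.8270 / 0.9500 = 24.03

24.03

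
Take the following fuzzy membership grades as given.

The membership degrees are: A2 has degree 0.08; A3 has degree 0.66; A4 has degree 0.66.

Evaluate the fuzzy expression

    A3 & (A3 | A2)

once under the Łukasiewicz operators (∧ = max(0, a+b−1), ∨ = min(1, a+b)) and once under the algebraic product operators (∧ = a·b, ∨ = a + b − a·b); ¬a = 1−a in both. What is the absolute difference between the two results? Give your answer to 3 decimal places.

Under Łukasiewicz:
  A3 | A2 = min(1, a+b) on (0.66, 0.08) = 0.74
  A3 & (A3 | A2) = max(0, a+b−1) on (0.66, 0.74) = 0.40
  → value = 0.4000
Under algebraic product:
  A3 | A2 = a + b − a·b on (0.6600, 0.0800) = 0.6872
  A3 & (A3 | A2) = a·b on (0.6600, 0.6872) = 0.4536
  → value = 0.4536
|0.4000 − 0.4536| = 0.054

0.054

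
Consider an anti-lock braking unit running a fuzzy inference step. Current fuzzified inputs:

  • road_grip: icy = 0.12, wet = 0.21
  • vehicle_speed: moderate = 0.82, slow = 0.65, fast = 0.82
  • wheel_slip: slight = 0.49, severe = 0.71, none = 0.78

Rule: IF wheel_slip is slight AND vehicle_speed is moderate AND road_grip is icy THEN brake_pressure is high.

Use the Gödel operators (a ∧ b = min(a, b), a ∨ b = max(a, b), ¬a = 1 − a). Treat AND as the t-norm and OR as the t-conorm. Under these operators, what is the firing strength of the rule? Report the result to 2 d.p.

0.12

firing strength: slight=0.49, moderate=0.82, icy=0.12; AND[min(a, b)] → w = 0.12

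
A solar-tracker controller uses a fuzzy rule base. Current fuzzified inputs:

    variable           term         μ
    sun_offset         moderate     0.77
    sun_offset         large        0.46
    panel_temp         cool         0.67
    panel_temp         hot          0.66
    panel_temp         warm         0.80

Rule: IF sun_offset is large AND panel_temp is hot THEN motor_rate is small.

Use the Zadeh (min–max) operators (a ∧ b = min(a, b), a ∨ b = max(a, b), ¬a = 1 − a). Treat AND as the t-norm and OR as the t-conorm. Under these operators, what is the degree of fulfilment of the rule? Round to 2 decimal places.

0.46

firing strength: large=0.46, hot=0.66; AND[min(a, b)] → w = 0.46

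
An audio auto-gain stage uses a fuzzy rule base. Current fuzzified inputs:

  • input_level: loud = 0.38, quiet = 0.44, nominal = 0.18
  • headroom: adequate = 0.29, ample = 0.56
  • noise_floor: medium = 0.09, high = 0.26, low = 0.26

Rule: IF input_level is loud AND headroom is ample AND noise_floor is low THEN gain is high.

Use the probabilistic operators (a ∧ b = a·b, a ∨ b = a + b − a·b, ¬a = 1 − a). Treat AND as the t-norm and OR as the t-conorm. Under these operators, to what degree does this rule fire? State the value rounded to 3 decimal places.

firing strength: loud=0.38, ample=0.56, low=0.26; AND[a·b] → w = 0.0553

0.055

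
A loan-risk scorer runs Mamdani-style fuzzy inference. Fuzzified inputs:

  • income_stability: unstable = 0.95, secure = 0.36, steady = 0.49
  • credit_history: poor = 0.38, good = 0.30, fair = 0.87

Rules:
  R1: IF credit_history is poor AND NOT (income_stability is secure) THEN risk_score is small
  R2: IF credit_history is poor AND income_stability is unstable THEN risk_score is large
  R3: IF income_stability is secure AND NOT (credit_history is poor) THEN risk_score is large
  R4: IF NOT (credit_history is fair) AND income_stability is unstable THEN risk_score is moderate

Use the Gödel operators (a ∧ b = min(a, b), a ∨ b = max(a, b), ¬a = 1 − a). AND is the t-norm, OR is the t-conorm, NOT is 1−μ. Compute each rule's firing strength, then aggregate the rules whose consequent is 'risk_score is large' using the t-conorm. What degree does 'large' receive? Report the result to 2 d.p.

0.38

R1: poor=0.38, ¬secure=1−0.36=0.64; AND[min(a, b)] → w = 0.38
R2: poor=0.38, unstable=0.95; AND[min(a, b)] → w = 0.38
R3: secure=0.36, ¬poor=1−0.38=0.62; AND[min(a, b)] → w = 0.36
R4: ¬fair=1−0.87=0.13, unstable=0.95; AND[min(a, b)] → w = 0.13
Rules with consequent 'large': {R2, R3} → strengths 0.38, 0.36
Aggregate via t-conorm [max(a, b)]: 0.38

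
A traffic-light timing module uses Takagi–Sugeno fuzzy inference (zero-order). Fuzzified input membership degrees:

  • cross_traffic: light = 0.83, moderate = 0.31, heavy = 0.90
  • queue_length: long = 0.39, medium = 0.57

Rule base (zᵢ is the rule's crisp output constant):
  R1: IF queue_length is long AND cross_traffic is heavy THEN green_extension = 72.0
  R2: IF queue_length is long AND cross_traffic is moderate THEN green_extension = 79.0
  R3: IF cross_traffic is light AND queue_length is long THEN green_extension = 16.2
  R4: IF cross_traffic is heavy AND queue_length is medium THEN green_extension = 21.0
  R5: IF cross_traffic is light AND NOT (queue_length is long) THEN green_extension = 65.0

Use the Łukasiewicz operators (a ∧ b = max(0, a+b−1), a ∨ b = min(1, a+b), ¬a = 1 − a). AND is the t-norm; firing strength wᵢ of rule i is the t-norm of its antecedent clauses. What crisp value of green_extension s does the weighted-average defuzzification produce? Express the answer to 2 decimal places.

44.31

R1 (z=72.0): long=0.39, heavy=0.90; AND[max(0, a+b−1)] → w = 0.29
R2 (z=79.0): long=0.39, moderate=0.31; AND[max(0, a+b−1)] → w = 0.00
R3 (z=16.2): light=0.83, long=0.39; AND[max(0, a+b−1)] → w = 0.22
R4 (z=21.0): heavy=0.90, medium=0.57; AND[max(0, a+b−1)] → w = 0.47
R5 (z=65.0): light=0.83, ¬long=1−0.39=0.61; AND[max(0, a+b−1)] → w = 0.44
Weighted average = (0.29·72.0 + 0.00·79.0 + 0.22·16.2 + 0.47·21.0 + 0.44·65.0) / (0.29 + 0.00 + 0.22 + 0.47 + 0.44)
  = 62.9140 / 1.4200 = 44.31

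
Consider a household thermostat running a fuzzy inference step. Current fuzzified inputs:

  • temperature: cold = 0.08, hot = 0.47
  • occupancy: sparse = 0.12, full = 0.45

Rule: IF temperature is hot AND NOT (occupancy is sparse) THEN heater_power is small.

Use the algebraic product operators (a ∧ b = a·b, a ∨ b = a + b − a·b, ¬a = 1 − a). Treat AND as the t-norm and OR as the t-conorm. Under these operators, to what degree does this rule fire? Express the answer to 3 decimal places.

0.414

firing strength: hot=0.47, ¬sparse=1−0.12=0.88; AND[a·b] → w = 0.4136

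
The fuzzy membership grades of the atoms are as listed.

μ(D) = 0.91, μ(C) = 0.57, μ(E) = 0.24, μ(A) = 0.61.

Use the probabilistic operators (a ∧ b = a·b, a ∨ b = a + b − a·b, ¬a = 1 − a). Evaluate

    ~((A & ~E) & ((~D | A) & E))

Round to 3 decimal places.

~E = 1 − 0.2400 = 0.7600
A & ~E = a·b on (0.6100, 0.7600) = 0.4636
~D = 1 − 0.9100 = 0.0900
~D | A = a + b − a·b on (0.0900, 0.6100) = 0.6451
(~D | A) & E = a·b on (0.6451, 0.2400) = 0.1548
(A & ~E) & ((~D | A) & E) = a·b on (0.4636, 0.1548) = 0.0718
~((A & ~E) & ((~D | A) & E)) = 1 − 0.0718 = 0.9282

0.928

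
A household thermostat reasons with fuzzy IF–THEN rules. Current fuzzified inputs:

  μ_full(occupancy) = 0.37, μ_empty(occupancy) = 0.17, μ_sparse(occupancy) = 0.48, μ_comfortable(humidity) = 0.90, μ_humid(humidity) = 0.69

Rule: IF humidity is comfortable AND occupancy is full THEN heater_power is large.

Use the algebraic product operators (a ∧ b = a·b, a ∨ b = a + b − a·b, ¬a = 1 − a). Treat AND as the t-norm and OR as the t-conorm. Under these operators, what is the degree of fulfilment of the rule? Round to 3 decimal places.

0.333

firing strength: comfortable=0.90, full=0.37; AND[a·b] → w = 0.3330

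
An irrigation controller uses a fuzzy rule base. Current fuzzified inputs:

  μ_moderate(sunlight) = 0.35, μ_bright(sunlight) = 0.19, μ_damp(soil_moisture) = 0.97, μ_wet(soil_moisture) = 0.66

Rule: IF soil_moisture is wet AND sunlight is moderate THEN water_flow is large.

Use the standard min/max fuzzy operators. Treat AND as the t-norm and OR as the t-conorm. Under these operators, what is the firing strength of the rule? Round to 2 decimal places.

0.35

firing strength: wet=0.66, moderate=0.35; AND[min(a, b)] → w = 0.35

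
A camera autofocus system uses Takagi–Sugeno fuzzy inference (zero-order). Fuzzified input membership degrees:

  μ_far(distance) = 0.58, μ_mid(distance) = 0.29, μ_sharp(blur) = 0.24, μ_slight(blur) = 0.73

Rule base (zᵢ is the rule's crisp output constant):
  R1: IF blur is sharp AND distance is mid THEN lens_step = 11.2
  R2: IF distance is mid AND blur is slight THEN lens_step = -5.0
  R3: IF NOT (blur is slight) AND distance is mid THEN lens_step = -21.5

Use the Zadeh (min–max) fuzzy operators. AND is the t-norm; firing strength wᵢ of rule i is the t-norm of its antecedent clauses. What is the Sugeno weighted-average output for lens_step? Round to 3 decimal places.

R1 (z=11.2): sharp=0.24, mid=0.29; AND[min(a, b)] → w = 0.24
R2 (z=-5.0): mid=0.29, slight=0.73; AND[min(a, b)] → w = 0.29
R3 (z=-21.5): ¬slight=1−0.73=0.27, mid=0.29; AND[min(a, b)] → w = 0.27
Weighted average = (0.24·11.2 + 0.29·-5.0 + 0.27·-21.5) / (0.24 + 0.29 + 0.27)
  = -4.5670 / 0.8000 = -5.709

-5.709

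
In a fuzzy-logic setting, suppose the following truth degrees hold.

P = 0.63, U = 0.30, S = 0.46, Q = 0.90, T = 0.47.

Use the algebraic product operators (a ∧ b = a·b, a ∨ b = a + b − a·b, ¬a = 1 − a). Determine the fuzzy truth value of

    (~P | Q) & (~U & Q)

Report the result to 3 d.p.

~P = 1 − 0.6300 = 0.3700
~P | Q = a + b − a·b on (0.3700, 0.9000) = 0.9370
~U = 1 − 0.3000 = 0.7000
~U & Q = a·b on (0.7000, 0.9000) = 0.6300
(~P | Q) & (~U & Q) = a·b on (0.9370, 0.6300) = 0.5903

0.590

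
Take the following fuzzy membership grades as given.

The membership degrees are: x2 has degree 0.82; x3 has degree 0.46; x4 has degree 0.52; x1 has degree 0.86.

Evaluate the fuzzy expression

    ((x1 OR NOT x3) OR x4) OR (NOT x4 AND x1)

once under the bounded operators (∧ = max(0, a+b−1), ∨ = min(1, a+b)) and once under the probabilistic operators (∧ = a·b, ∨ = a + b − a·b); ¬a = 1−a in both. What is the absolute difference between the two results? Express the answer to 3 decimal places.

Under bounded:
  NOT x3 = 1 − 0.46 = 0.54
  x1 OR NOT x3 = min(1, a+b) on (0.86, 0.54) = 1.00
  (x1 OR NOT x3) OR x4 = min(1, a+b) on (1.00, 0.52) = 1.00
  NOT x4 = 1 − 0.52 = 0.48
  NOT x4 AND x1 = max(0, a+b−1) on (0.48, 0.86) = 0.34
  ((x1 OR NOT x3) OR x4) OR (NOT x4 AND x1) = min(1, a+b) on (1.00, 0.34) = 1.00
  → value = 1.0000
Under probabilistic:
  NOT x3 = 1 − 0.4600 = 0.5400
  x1 OR NOT x3 = a + b − a·b on (0.8600, 0.5400) = 0.9356
  (x1 OR NOT x3) OR x4 = a + b − a·b on (0.9356, 0.5200) = 0.9691
  NOT x4 = 1 − 0.5200 = 0.4800
  NOT x4 AND x1 = a·b on (0.4800, 0.8600) = 0.4128
  ((x1 OR NOT x3) OR x4) OR (NOT x4 AND x1) = a + b − a·b on (0.9691, 0.4128) = 0.9818
  → value = 0.9818
|1.0000 − 0.9818| = 0.018

0.018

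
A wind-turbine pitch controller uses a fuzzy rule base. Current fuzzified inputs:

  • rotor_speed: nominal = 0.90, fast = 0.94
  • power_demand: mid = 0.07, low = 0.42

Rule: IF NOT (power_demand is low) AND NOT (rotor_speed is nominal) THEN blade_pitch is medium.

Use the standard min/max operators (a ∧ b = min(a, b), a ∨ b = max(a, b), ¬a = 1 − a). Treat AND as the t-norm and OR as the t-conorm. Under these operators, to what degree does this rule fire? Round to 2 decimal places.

0.10

firing strength: ¬low=1−0.42=0.58, ¬nominal=1−0.90=0.10; AND[min(a, b)] → w = 0.10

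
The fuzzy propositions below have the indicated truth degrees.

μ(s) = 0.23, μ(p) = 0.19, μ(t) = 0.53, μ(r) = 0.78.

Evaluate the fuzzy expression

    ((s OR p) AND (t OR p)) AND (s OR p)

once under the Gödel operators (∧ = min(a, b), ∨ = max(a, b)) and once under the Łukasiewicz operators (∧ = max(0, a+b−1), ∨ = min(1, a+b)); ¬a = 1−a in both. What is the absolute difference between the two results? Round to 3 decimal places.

0.230

Under Gödel:
  s OR p = max(a, b) on (0.23, 0.19) = 0.23
  t OR p = max(a, b) on (0.53, 0.19) = 0.53
  (s OR p) AND (t OR p) = min(a, b) on (0.23, 0.53) = 0.23
  s OR p = max(a, b) on (0.23, 0.19) = 0.23
  ((s OR p) AND (t OR p)) AND (s OR p) = min(a, b) on (0.23, 0.23) = 0.23
  → value = 0.2300
Under Łukasiewicz:
  s OR p = min(1, a+b) on (0.23, 0.19) = 0.42
  t OR p = min(1, a+b) on (0.53, 0.19) = 0.72
  (s OR p) AND (t OR p) = max(0, a+b−1) on (0.42, 0.72) = 0.14
  s OR p = min(1, a+b) on (0.23, 0.19) = 0.42
  ((s OR p) AND (t OR p)) AND (s OR p) = max(0, a+b−1) on (0.14, 0.42) = 0.00
  → value = 0.0000
|0.2300 − 0.0000| = 0.230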